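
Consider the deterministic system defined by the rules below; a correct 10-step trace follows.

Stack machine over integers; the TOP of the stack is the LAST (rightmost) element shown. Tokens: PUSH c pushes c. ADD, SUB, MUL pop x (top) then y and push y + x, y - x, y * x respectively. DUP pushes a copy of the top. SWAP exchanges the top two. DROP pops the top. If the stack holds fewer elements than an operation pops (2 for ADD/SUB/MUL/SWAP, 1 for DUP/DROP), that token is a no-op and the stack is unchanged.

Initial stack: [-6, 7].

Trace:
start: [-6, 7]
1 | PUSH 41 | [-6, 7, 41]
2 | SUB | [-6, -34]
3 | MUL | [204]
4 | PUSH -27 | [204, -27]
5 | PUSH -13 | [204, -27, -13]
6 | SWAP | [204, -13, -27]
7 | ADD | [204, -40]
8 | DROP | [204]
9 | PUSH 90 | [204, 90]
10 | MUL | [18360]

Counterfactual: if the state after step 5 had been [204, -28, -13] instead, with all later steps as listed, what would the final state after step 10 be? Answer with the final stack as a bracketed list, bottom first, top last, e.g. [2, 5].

[18360]

state after step 5 := [204, -28, -13]
6 | SWAP | [204, -13, -28]
7 | ADD | [204, -41]
8 | DROP | [204]
9 | PUSH 90 | [204, 90]
10 | MUL | [18360]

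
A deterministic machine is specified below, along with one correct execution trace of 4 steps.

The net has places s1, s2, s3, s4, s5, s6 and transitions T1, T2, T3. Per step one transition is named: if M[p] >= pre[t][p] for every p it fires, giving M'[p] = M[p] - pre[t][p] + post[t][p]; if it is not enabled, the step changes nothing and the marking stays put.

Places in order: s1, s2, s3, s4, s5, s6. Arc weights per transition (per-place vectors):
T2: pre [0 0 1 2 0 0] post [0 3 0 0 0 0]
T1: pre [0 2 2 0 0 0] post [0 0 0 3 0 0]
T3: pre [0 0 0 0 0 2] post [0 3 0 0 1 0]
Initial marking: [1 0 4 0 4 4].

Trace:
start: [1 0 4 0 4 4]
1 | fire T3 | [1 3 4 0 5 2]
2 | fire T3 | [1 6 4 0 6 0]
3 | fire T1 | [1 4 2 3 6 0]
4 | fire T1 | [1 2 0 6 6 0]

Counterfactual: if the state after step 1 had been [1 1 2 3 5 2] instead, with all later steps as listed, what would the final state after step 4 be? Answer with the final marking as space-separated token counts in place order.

state after step 1 := [1 1 2 3 5 2]
2 | fire T3 | [1 4 2 3 6 0]
3 | fire T1 | [1 2 0 6 6 0]
4 | fire T1 | [1 2 0 6 6 0]

1 2 0 6 6 0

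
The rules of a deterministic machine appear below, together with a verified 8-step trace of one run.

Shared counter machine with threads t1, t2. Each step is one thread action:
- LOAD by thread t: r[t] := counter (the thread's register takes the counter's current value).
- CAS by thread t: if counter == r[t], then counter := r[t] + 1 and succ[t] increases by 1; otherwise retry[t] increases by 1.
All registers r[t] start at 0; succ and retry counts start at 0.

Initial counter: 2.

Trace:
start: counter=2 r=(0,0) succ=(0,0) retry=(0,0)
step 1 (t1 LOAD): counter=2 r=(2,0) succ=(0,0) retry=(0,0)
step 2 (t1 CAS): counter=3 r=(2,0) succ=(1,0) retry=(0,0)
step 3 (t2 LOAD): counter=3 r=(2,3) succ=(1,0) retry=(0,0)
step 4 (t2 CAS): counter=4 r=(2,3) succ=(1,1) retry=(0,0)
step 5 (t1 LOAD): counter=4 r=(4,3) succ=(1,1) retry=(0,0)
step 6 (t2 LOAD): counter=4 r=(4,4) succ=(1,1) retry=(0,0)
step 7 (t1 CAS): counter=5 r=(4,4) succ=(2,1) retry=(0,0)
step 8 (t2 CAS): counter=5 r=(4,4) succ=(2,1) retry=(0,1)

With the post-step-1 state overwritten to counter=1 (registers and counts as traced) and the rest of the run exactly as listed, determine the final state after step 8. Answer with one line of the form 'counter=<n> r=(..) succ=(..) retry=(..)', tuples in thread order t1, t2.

counter=3 r=(2,2) succ=(1,1) retry=(1,1)

state after step 1 := counter=1 r=(2,0) succ=(0,0) retry=(0,0)
step 2 (t1 CAS): counter=1 r=(2,0) succ=(0,0) retry=(1,0)
step 3 (t2 LOAD): counter=1 r=(2,1) succ=(0,0) retry=(1,0)
step 4 (t2 CAS): counter=2 r=(2,1) succ=(0,1) retry=(1,0)
step 5 (t1 LOAD): counter=2 r=(2,1) succ=(0,1) retry=(1,0)
step 6 (t2 LOAD): counter=2 r=(2,2) succ=(0,1) retry=(1,0)
step 7 (t1 CAS): counter=3 r=(2,2) succ=(1,1) retry=(1,0)
step 8 (t2 CAS): counter=3 r=(2,2) succ=(1,1) retry=(1,1)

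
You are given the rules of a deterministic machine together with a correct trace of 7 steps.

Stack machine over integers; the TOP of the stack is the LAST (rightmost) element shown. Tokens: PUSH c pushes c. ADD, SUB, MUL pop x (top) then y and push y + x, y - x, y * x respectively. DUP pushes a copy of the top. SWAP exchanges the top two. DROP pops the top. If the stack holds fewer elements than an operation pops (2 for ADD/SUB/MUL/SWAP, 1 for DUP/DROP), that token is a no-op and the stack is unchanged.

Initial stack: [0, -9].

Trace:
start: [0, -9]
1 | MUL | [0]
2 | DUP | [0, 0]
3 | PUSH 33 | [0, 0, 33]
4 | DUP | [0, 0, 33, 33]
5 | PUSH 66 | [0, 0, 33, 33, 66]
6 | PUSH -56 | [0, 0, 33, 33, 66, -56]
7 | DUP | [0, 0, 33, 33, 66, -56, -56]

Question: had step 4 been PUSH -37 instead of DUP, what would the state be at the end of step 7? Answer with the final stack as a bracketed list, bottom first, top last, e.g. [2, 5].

(re-executing from step 4 with the substitution; state before step 4: [0, 0, 33])
4 | PUSH -37 | [0, 0, 33, -37]
5 | PUSH 66 | [0, 0, 33, -37, 66]
6 | PUSH -56 | [0, 0, 33, -37, 66, -56]
7 | DUP | [0, 0, 33, -37, 66, -56, -56]

[0, 0, 33, -37, 66, -56, -56]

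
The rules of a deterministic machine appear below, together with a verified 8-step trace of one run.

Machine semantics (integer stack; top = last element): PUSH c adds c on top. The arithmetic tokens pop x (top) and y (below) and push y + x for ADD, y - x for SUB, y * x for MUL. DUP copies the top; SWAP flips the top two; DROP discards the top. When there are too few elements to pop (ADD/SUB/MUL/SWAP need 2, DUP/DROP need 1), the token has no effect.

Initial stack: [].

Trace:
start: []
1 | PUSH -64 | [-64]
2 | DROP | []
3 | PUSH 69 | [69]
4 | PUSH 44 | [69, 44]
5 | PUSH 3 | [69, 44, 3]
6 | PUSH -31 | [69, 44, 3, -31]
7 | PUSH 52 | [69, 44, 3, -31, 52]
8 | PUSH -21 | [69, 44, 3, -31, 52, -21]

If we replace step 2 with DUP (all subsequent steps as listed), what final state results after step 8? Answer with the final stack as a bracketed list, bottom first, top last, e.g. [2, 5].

[-64, -64, 69, 44, 3, -31, 52, -21]

(re-executing from step 2 with the substitution; state before step 2: [-64])
2 | DUP | [-64, -64]
3 | PUSH 69 | [-64, -64, 69]
4 | PUSH 44 | [-64, -64, 69, 44]
5 | PUSH 3 | [-64, -64, 69, 44, 3]
6 | PUSH -31 | [-64, -64, 69, 44, 3, -31]
7 | PUSH 52 | [-64, -64, 69, 44, 3, -31, 52]
8 | PUSH -21 | [-64, -64, 69, 44, 3, -31, 52, -21]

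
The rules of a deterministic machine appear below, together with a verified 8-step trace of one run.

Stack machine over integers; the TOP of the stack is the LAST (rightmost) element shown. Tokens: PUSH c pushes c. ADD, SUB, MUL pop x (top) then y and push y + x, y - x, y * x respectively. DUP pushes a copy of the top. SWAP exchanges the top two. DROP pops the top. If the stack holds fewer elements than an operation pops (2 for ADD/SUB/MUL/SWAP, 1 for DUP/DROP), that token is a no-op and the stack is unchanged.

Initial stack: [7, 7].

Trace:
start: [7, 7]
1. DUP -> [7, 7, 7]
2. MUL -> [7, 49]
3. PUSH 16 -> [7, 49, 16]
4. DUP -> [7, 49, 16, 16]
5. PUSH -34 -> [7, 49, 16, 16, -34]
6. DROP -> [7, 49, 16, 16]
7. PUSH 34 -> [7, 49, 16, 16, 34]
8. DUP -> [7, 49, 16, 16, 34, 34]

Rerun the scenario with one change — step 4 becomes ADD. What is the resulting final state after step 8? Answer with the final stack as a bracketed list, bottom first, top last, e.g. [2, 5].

(re-executing from step 4 with the substitution; state before step 4: [7, 49, 16])
4. ADD -> [7, 65]
5. PUSH -34 -> [7, 65, -34]
6. DROP -> [7, 65]
7. PUSH 34 -> [7, 65, 34]
8. DUP -> [7, 65, 34, 34]

[7, 65, 34, 34]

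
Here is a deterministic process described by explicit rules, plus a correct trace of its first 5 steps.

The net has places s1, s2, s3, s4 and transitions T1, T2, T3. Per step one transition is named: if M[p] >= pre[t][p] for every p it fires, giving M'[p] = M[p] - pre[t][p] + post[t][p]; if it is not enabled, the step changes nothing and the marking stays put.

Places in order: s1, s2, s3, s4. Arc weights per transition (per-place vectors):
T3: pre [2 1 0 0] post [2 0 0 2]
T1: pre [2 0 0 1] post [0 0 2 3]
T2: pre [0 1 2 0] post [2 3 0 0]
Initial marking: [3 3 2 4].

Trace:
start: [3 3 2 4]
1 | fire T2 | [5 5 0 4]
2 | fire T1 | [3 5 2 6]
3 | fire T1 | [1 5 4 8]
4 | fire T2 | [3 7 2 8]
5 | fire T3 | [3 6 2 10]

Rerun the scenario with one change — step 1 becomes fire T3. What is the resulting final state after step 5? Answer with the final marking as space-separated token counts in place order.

(re-executing from step 1 with the substitution; state before step 1: [3 3 2 4])
1 | fire T3 | [3 2 2 6]
2 | fire T1 | [1 2 4 8]
3 | fire T1 | [1 2 4 8]
4 | fire T2 | [3 4 2 8]
5 | fire T3 | [3 3 2 10]

3 3 2 10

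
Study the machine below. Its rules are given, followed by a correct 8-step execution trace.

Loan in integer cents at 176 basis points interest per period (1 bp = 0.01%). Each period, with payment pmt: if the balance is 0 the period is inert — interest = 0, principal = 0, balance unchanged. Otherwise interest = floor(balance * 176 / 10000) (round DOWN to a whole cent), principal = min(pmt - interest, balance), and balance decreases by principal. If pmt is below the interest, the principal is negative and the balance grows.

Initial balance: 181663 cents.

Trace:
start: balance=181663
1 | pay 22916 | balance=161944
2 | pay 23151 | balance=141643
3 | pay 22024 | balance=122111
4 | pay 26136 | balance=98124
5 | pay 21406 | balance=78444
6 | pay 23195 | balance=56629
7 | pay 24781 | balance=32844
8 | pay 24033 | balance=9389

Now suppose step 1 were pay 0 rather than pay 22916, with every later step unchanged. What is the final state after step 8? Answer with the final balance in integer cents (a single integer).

(re-executing from step 1 with the substitution; state before step 1: balance=181663)
1 | pay 0 | balance=184860
2 | pay 23151 | balance=164962
3 | pay 22024 | balance=145841
4 | pay 26136 | balance=122271
5 | pay 21406 | balance=103016
6 | pay 23195 | balance=81634
7 | pay 24781 | balance=58289
8 | pay 24033 | balance=35281

35281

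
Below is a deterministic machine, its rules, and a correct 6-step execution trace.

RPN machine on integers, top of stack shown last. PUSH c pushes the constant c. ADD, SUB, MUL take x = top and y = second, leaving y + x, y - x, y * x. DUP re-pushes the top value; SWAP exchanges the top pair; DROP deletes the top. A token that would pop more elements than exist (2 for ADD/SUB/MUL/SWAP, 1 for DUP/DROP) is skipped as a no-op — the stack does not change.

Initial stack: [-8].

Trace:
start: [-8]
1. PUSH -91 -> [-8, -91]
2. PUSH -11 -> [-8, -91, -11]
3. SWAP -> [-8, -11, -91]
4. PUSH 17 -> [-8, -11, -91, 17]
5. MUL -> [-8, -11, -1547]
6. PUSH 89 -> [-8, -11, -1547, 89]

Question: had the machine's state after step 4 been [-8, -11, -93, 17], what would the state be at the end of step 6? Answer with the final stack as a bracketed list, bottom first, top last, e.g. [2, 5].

[-8, -11, -1581, 89]

state after step 4 := [-8, -11, -93, 17]
5. MUL -> [-8, -11, -1581]
6. PUSH 89 -> [-8, -11, -1581, 89]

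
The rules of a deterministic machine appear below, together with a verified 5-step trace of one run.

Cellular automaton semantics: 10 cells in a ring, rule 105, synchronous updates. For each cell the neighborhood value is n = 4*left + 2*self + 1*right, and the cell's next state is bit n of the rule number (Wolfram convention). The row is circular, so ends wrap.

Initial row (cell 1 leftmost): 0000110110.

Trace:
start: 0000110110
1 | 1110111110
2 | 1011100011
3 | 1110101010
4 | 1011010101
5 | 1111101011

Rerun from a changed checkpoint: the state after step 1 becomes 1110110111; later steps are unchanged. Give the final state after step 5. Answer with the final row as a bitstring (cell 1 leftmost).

state after step 1 := 1110110111
2 | 0011111100
3 | 1010000101
4 | 1100110011
5 | 0100110010

0100110010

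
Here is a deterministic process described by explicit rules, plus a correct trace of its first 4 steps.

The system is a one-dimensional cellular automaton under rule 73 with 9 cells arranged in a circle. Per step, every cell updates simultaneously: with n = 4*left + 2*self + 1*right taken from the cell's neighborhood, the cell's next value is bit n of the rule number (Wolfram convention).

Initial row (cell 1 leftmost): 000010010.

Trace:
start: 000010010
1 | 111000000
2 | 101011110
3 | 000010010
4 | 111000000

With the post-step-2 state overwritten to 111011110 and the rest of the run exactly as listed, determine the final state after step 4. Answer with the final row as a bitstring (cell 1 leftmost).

000000000

state after step 2 := 111011110
3 | 101010010
4 | 000000000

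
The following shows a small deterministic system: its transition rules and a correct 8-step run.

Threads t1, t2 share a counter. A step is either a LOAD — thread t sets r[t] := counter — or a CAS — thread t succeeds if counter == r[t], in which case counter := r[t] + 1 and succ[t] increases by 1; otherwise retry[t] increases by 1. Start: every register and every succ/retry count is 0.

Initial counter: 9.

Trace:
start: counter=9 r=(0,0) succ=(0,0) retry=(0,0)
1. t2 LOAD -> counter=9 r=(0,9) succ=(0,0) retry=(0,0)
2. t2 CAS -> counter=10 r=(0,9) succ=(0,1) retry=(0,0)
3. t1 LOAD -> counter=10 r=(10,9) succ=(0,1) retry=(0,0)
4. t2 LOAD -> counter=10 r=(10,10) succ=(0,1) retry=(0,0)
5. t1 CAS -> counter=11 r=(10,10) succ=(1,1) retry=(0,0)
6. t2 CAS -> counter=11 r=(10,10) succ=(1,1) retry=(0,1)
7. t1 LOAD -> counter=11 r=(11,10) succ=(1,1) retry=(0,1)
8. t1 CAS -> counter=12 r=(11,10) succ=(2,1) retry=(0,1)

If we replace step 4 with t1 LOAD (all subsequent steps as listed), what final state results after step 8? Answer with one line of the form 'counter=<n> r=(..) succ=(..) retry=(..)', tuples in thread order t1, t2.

counter=12 r=(11,9) succ=(2,1) retry=(0,1)

(re-executing from step 4 with the substitution; state before step 4: counter=10 r=(10,9) succ=(0,1) retry=(0,0))
4. t1 LOAD -> counter=10 r=(10,9) succ=(0,1) retry=(0,0)
5. t1 CAS -> counter=11 r=(10,9) succ=(1,1) retry=(0,0)
6. t2 CAS -> counter=11 r=(10,9) succ=(1,1) retry=(0,1)
7. t1 LOAD -> counter=11 r=(11,9) succ=(1,1) retry=(0,1)
8. t1 CAS -> counter=12 r=(11,9) succ=(2,1) retry=(0,1)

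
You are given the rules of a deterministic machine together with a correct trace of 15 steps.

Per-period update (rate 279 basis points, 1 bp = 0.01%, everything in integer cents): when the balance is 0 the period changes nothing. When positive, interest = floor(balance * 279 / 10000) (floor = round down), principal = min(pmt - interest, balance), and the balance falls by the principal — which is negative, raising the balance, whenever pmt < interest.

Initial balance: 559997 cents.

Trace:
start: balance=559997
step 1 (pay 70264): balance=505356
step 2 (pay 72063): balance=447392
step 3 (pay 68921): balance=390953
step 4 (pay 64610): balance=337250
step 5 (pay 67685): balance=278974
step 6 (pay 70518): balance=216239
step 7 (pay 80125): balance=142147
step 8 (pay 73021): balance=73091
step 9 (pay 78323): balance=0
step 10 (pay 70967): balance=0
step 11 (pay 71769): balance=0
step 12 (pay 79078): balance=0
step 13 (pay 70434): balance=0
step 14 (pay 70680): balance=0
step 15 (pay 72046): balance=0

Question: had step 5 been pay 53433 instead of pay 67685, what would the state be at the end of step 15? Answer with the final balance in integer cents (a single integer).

0

(re-executing from step 5 with the substitution; state before step 5: balance=337250)
step 5 (pay 53433): balance=293226
step 6 (pay 70518): balance=230889
step 7 (pay 80125): balance=157205
step 8 (pay 73021): balance=88570
step 9 (pay 78323): balance=12718
step 10 (pay 70967): balance=0
step 11 (pay 71769): balance=0
step 12 (pay 79078): balance=0
step 13 (pay 70434): balance=0
step 14 (pay 70680): balance=0
step 15 (pay 72046): balance=0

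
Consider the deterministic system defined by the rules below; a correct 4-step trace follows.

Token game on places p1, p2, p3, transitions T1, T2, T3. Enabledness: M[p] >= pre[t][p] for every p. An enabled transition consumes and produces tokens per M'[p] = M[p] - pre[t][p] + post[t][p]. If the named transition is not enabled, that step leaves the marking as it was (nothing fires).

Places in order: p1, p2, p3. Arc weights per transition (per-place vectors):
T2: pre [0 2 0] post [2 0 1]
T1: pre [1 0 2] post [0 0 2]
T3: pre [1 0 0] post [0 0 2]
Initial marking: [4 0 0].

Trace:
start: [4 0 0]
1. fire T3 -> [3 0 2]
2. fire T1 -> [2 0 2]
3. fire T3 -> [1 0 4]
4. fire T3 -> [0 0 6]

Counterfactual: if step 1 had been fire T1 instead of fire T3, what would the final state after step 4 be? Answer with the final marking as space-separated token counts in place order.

2 0 4

(re-executing from step 1 with the substitution; state before step 1: [4 0 0])
1. fire T1 -> [4 0 0]
2. fire T1 -> [4 0 0]
3. fire T3 -> [3 0 2]
4. fire T3 -> [2 0 4]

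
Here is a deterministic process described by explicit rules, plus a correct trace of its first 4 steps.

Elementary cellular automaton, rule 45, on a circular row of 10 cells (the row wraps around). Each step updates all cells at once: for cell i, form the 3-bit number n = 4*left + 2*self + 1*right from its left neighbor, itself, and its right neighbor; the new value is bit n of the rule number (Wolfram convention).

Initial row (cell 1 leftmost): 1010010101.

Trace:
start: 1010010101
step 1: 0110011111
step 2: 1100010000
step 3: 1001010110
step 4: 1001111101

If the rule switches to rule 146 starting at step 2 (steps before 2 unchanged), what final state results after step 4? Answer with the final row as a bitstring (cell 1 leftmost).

1101001000

(re-executing steps 2..4 under rule 146; state before step 2: 0110011111)
step 2: 0001101110
step 3: 0010000101
step 4: 1101001000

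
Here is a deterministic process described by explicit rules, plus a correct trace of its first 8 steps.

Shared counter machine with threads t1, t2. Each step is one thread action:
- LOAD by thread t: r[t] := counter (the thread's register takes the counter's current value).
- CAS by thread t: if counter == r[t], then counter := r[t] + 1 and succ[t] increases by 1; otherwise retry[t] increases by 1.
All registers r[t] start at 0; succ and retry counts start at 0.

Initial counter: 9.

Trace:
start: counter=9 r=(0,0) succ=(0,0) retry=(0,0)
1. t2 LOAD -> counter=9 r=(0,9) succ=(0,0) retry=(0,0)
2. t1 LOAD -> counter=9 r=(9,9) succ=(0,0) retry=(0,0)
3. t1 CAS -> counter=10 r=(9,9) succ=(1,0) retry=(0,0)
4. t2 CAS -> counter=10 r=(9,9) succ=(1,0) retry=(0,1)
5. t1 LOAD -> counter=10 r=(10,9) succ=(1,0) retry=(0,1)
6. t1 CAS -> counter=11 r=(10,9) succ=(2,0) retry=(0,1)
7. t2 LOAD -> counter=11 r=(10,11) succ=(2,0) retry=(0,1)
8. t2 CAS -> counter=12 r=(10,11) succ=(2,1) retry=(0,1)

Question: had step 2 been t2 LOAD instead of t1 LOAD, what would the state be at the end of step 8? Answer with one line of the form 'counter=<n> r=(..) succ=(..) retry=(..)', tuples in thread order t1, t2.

counter=12 r=(10,11) succ=(1,2) retry=(1,0)

(re-executing from step 2 with the substitution; state before step 2: counter=9 r=(0,9) succ=(0,0) retry=(0,0))
2. t2 LOAD -> counter=9 r=(0,9) succ=(0,0) retry=(0,0)
3. t1 CAS -> counter=9 r=(0,9) succ=(0,0) retry=(1,0)
4. t2 CAS -> counter=10 r=(0,9) succ=(0,1) retry=(1,0)
5. t1 LOAD -> counter=10 r=(10,9) succ=(0,1) retry=(1,0)
6. t1 CAS -> counter=11 r=(10,9) succ=(1,1) retry=(1,0)
7. t2 LOAD -> counter=11 r=(10,11) succ=(1,1) retry=(1,0)
8. t2 CAS -> counter=12 r=(10,11) succ=(1,2) retry=(1,0)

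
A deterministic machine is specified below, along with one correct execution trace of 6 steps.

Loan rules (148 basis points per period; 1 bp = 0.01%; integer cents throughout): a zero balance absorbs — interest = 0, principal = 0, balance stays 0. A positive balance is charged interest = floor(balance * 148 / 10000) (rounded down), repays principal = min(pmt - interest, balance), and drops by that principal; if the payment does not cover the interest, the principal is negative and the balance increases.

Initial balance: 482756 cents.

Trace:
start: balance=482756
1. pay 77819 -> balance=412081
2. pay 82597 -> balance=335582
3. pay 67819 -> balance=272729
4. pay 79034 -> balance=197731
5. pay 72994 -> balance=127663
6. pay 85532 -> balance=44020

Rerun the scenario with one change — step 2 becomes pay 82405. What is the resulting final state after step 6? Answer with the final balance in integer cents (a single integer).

(re-executing from step 2 with the substitution; state before step 2: balance=412081)
2. pay 82405 -> balance=335774
3. pay 67819 -> balance=272924
4. pay 79034 -> balance=197929
5. pay 72994 -> balance=127864
6. pay 85532 -> balance=44224

44224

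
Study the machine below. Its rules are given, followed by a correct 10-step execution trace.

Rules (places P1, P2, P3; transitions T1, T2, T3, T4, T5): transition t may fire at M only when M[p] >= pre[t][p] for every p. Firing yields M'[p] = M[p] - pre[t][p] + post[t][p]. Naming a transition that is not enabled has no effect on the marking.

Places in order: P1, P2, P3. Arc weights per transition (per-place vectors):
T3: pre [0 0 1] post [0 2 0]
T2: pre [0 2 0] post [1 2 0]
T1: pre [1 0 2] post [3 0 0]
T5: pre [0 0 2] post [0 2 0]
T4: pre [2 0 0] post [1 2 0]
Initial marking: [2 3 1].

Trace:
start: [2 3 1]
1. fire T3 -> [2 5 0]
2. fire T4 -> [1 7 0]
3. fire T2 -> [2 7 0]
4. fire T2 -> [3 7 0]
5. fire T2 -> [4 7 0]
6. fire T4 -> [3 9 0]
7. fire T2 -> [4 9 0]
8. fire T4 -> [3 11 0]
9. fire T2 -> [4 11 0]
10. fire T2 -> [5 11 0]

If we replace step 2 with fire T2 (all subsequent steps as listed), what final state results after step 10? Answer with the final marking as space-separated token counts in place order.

7 9 0

(re-executing from step 2 with the substitution; state before step 2: [2 5 0])
2. fire T2 -> [3 5 0]
3. fire T2 -> [4 5 0]
4. fire T2 -> [5 5 0]
5. fire T2 -> [6 5 0]
6. fire T4 -> [5 7 0]
7. fire T2 -> [6 7 0]
8. fire T4 -> [5 9 0]
9. fire T2 -> [6 9 0]
10. fire T2 -> [7 9 0]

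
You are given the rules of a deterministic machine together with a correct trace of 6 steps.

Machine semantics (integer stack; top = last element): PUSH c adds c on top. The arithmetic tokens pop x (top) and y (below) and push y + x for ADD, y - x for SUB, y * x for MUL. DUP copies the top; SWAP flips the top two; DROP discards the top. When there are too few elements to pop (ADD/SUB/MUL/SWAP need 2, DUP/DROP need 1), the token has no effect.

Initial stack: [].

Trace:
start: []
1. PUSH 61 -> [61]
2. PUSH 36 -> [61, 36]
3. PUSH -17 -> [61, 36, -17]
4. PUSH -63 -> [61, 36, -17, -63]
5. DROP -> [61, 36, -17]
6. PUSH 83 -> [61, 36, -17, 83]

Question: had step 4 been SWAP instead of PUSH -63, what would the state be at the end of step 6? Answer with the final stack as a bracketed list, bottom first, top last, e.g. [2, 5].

(re-executing from step 4 with the substitution; state before step 4: [61, 36, -17])
4. SWAP -> [61, -17, 36]
5. DROP -> [61, -17]
6. PUSH 83 -> [61, -17, 83]

[61, -17, 83]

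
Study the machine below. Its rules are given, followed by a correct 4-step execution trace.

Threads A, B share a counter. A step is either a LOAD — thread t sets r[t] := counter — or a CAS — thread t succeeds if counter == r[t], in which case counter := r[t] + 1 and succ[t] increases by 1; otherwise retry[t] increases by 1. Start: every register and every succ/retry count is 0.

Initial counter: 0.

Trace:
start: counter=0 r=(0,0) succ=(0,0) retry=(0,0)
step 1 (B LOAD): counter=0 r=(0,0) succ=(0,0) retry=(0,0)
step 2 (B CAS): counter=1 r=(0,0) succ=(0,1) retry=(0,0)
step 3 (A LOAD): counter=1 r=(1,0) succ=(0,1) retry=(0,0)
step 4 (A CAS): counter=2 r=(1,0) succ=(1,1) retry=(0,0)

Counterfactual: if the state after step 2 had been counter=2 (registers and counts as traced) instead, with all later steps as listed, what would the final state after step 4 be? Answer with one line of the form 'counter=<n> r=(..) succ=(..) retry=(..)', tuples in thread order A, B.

counter=3 r=(2,0) succ=(1,1) retry=(0,0)

state after step 2 := counter=2 r=(0,0) succ=(0,1) retry=(0,0)
step 3 (A LOAD): counter=2 r=(2,0) succ=(0,1) retry=(0,0)
step 4 (A CAS): counter=3 r=(2,0) succ=(1,1) retry=(0,0)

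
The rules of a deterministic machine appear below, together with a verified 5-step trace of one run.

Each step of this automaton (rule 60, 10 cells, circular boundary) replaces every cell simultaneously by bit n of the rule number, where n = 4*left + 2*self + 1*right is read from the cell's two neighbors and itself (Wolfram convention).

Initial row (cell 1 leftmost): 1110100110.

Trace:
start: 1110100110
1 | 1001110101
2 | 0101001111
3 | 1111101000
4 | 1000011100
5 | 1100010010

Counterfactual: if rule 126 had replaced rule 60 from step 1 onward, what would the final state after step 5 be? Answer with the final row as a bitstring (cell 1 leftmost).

(re-executing steps 1..5 under rule 126; state before step 1: 1110100110)
1 | 1011111111
2 | 1110000000
3 | 1011000001
4 | 1111100011
5 | 0000110110

0000110110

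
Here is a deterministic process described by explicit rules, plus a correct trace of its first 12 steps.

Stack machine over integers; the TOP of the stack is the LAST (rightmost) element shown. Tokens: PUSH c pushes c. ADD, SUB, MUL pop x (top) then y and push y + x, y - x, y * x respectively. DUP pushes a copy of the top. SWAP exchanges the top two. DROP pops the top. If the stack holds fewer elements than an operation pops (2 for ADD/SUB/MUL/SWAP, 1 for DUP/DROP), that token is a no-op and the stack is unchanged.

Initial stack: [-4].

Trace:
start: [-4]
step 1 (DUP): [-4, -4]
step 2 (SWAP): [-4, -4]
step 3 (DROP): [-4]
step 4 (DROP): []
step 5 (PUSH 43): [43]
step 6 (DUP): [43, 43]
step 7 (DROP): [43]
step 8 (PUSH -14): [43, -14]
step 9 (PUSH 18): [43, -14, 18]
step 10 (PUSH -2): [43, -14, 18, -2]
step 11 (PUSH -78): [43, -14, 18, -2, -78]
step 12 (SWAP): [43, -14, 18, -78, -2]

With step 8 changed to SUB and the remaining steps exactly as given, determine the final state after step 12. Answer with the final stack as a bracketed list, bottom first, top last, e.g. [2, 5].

(re-executing from step 8 with the substitution; state before step 8: [43])
step 8 (SUB): [43]
step 9 (PUSH 18): [43, 18]
step 10 (PUSH -2): [43, 18, -2]
step 11 (PUSH -78): [43, 18, -2, -78]
step 12 (SWAP): [43, 18, -78, -2]

[43, 18, -78, -2]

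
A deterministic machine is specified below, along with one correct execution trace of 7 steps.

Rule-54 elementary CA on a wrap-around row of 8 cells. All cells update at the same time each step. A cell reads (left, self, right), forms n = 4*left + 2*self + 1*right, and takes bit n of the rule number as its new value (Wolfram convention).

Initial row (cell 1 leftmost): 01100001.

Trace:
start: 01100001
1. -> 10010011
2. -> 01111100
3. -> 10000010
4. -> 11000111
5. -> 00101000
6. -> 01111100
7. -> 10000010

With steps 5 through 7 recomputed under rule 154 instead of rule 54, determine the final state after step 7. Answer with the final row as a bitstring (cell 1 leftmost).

10011110

(re-executing steps 5..7 under rule 154; state before step 5: 11000111)
5. -> 10101111
6. -> 00001111
7. -> 10011110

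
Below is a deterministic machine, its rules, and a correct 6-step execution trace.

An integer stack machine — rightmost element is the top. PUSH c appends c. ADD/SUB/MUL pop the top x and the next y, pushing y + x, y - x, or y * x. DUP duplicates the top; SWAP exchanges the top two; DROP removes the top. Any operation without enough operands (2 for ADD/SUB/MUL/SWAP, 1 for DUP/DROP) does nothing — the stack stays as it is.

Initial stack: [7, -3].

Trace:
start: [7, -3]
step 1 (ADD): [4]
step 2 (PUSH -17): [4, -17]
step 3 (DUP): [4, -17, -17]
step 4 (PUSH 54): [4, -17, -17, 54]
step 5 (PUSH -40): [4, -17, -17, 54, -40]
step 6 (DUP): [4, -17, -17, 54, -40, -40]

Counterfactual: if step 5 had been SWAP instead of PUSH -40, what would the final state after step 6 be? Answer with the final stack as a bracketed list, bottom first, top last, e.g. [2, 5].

[4, -17, 54, -17, -17]

(re-executing from step 5 with the substitution; state before step 5: [4, -17, -17, 54])
step 5 (SWAP): [4, -17, 54, -17]
step 6 (DUP): [4, -17, 54, -17, -17]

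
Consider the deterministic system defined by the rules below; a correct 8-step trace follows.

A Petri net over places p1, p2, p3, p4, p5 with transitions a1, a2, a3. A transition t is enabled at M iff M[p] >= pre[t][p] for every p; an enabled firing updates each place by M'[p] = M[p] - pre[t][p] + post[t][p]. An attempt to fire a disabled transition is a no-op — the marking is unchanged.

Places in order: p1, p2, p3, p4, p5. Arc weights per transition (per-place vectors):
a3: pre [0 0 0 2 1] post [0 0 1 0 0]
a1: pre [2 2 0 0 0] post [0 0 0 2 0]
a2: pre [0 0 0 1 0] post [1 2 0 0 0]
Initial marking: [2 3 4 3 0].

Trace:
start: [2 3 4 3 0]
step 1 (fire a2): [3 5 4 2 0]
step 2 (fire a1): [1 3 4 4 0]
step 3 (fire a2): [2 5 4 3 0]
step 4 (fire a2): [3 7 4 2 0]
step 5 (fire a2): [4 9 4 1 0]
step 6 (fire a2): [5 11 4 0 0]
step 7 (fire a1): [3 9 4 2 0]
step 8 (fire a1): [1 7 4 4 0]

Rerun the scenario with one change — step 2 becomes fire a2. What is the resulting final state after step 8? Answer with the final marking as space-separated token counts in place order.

1 5 4 4 0

(re-executing from step 2 with the substitution; state before step 2: [3 5 4 2 0])
step 2 (fire a2): [4 7 4 1 0]
step 3 (fire a2): [5 9 4 0 0]
step 4 (fire a2): [5 9 4 0 0]
step 5 (fire a2): [5 9 4 0 0]
step 6 (fire a2): [5 9 4 0 0]
step 7 (fire a1): [3 7 4 2 0]
step 8 (fire a1): [1 5 4 4 0]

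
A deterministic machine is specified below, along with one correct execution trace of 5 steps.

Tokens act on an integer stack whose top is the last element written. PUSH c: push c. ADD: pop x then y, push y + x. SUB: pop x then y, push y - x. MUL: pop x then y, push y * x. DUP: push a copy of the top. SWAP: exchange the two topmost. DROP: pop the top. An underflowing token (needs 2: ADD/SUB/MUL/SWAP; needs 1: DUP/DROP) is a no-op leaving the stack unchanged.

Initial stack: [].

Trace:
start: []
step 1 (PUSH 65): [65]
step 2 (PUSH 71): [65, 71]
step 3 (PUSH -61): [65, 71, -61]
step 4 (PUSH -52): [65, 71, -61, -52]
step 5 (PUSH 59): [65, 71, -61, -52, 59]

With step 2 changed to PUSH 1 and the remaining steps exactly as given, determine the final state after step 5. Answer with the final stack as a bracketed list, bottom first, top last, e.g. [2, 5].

(re-executing from step 2 with the substitution; state before step 2: [65])
step 2 (PUSH 1): [65, 1]
step 3 (PUSH -61): [65, 1, -61]
step 4 (PUSH -52): [65, 1, -61, -52]
step 5 (PUSH 59): [65, 1, -61, -52, 59]

[65, 1, -61, -52, 59]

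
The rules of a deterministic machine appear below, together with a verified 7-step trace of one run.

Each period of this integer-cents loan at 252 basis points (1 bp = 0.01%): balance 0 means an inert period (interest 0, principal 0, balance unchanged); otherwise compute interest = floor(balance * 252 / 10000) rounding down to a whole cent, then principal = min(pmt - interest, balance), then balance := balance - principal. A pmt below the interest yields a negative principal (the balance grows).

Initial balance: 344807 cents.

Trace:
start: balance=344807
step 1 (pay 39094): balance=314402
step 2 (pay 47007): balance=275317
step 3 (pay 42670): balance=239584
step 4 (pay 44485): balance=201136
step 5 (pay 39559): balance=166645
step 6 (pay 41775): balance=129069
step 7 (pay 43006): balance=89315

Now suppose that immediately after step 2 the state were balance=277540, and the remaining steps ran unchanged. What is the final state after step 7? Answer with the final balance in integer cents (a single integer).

91833

state after step 2 := balance=277540
step 3 (pay 42670): balance=241864
step 4 (pay 44485): balance=203473
step 5 (pay 39559): balance=169041
step 6 (pay 41775): balance=131525
step 7 (pay 43006): balance=91833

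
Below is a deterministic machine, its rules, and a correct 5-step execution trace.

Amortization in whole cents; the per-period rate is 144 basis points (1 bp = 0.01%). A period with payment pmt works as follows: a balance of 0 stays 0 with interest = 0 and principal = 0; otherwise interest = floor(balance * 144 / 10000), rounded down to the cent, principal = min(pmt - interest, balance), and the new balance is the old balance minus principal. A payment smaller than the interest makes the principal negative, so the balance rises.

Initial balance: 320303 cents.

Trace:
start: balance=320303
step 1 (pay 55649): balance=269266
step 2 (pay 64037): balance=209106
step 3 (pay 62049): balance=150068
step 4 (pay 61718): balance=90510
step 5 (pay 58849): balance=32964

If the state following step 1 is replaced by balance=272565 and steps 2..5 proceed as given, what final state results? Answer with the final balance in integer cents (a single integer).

state after step 1 := balance=272565
step 2 (pay 64037): balance=212452
step 3 (pay 62049): balance=153462
step 4 (pay 61718): balance=93953
step 5 (pay 58849): balance=36456

36456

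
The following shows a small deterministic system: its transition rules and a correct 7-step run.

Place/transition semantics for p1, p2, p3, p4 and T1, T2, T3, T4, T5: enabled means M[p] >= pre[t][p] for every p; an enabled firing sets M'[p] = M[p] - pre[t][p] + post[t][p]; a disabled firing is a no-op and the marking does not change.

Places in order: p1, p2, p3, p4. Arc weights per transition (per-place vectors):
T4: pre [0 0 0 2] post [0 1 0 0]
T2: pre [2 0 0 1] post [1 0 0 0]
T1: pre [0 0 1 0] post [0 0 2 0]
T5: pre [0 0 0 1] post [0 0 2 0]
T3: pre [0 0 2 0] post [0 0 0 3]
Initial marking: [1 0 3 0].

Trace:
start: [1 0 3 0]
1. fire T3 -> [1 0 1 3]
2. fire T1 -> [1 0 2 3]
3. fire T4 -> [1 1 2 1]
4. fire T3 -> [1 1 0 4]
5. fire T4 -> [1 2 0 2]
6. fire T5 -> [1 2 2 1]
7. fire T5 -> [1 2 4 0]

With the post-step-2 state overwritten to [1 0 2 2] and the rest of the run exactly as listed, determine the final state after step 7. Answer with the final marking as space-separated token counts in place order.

1 2 2 0

state after step 2 := [1 0 2 2]
3. fire T4 -> [1 1 2 0]
4. fire T3 -> [1 1 0 3]
5. fire T4 -> [1 2 0 1]
6. fire T5 -> [1 2 2 0]
7. fire T5 -> [1 2 2 0]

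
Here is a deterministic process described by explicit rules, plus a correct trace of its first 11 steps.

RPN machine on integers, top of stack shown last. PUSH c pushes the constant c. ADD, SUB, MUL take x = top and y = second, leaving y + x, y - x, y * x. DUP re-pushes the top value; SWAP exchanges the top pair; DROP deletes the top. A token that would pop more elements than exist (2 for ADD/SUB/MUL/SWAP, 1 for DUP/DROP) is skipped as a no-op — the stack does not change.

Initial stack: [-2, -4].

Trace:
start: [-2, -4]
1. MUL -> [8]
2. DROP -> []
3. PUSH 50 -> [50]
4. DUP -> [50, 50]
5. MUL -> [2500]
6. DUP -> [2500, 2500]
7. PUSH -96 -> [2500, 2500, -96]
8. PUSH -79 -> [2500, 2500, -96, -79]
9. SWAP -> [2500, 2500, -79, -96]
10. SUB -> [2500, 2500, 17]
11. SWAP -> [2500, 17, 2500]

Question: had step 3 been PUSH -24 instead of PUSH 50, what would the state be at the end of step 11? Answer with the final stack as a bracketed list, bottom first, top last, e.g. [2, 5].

(re-executing from step 3 with the substitution; state before step 3: [])
3. PUSH -24 -> [-24]
4. DUP -> [-24, -24]
5. MUL -> [576]
6. DUP -> [576, 576]
7. PUSH -96 -> [576, 576, -96]
8. PUSH -79 -> [576, 576, -96, -79]
9. SWAP -> [576, 576, -79, -96]
10. SUB -> [576, 576, 17]
11. SWAP -> [576, 17, 576]

[576, 17, 576]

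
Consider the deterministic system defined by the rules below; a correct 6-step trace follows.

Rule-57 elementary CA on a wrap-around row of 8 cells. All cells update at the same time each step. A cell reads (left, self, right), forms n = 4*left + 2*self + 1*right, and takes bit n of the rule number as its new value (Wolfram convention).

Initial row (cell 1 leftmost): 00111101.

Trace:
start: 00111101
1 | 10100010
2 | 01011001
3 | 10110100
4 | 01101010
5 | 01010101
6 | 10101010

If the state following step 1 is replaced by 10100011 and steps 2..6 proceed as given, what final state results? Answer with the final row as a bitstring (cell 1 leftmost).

10101010

state after step 1 := 10100011
2 | 01011010
3 | 00110101
4 | 10101010
5 | 01010101
6 | 10101010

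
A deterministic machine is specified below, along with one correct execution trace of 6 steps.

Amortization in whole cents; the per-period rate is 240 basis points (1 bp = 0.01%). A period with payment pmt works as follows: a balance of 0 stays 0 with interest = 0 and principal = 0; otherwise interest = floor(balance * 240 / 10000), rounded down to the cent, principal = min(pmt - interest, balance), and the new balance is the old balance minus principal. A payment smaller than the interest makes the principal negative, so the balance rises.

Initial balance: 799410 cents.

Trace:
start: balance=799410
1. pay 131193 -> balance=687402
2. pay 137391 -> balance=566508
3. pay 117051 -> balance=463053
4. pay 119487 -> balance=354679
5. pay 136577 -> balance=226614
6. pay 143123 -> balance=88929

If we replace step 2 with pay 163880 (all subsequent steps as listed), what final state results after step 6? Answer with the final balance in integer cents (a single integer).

59804

(re-executing from step 2 with the substitution; state before step 2: balance=687402)
2. pay 163880 -> balance=540019
3. pay 117051 -> balance=435928
4. pay 119487 -> balance=326903
5. pay 136577 -> balance=198171
6. pay 143123 -> balance=59804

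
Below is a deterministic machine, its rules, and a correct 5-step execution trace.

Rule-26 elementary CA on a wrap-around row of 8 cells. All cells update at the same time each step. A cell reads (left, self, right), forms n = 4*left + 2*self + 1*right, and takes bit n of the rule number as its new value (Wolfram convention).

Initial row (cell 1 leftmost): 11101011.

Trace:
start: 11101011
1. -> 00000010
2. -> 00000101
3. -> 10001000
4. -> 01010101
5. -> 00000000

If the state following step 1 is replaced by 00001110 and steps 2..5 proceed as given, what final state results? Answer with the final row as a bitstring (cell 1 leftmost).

state after step 1 := 00001110
2. -> 00011001
3. -> 10110110
4. -> 00100100
5. -> 01011010

01011010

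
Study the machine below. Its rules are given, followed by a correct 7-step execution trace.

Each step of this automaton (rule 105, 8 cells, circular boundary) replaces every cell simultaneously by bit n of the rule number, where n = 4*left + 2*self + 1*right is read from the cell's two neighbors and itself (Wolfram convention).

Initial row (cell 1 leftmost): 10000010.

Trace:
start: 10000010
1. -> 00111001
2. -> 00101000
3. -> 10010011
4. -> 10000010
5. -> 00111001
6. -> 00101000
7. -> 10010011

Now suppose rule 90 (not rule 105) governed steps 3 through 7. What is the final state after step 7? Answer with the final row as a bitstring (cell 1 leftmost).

00000000

(re-executing steps 3..7 under rule 90; state before step 3: 00101000)
3. -> 01000100
4. -> 10101010
5. -> 00000000
6. -> 00000000
7. -> 00000000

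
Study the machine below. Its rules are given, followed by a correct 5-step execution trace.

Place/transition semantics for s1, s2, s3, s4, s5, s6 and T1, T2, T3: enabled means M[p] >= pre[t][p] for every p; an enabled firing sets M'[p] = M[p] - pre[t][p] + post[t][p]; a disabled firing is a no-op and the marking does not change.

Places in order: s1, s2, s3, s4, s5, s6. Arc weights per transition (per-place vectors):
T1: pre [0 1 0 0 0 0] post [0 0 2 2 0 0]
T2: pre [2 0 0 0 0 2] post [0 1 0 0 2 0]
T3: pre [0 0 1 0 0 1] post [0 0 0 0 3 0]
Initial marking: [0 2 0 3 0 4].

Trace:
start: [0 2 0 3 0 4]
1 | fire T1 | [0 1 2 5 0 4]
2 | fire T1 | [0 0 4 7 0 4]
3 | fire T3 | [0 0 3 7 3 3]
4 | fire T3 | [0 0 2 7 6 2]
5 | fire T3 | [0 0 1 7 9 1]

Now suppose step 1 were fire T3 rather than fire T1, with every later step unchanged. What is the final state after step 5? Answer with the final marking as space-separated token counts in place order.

0 1 0 5 6 2

(re-executing from step 1 with the substitution; state before step 1: [0 2 0 3 0 4])
1 | fire T3 | [0 2 0 3 0 4]
2 | fire T1 | [0 1 2 5 0 4]
3 | fire T3 | [0 1 1 5 3 3]
4 | fire T3 | [0 1 0 5 6 2]
5 | fire T3 | [0 1 0 5 6 2]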